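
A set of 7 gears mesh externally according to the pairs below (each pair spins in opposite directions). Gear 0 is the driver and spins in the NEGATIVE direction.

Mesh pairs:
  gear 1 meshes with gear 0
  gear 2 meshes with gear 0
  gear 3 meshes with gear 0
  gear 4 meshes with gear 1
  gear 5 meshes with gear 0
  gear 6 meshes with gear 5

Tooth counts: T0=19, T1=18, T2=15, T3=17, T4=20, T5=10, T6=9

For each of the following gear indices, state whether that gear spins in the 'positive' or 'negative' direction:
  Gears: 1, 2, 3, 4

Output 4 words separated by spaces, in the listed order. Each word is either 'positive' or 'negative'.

Gear 0 (driver): negative (depth 0)
  gear 1: meshes with gear 0 -> depth 1 -> positive (opposite of gear 0)
  gear 2: meshes with gear 0 -> depth 1 -> positive (opposite of gear 0)
  gear 3: meshes with gear 0 -> depth 1 -> positive (opposite of gear 0)
  gear 4: meshes with gear 1 -> depth 2 -> negative (opposite of gear 1)
  gear 5: meshes with gear 0 -> depth 1 -> positive (opposite of gear 0)
  gear 6: meshes with gear 5 -> depth 2 -> negative (opposite of gear 5)
Queried indices 1, 2, 3, 4 -> positive, positive, positive, negative

Answer: positive positive positive negative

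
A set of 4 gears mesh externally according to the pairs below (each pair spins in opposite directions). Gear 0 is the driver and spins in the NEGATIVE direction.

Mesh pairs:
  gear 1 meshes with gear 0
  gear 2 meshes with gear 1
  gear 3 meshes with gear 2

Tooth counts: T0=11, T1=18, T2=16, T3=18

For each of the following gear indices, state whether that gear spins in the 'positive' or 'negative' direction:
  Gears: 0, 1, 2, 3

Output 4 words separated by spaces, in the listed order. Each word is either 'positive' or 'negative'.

Gear 0 (driver): negative (depth 0)
  gear 1: meshes with gear 0 -> depth 1 -> positive (opposite of gear 0)
  gear 2: meshes with gear 1 -> depth 2 -> negative (opposite of gear 1)
  gear 3: meshes with gear 2 -> depth 3 -> positive (opposite of gear 2)
Queried indices 0, 1, 2, 3 -> negative, positive, negative, positive

Answer: negative positive negative positive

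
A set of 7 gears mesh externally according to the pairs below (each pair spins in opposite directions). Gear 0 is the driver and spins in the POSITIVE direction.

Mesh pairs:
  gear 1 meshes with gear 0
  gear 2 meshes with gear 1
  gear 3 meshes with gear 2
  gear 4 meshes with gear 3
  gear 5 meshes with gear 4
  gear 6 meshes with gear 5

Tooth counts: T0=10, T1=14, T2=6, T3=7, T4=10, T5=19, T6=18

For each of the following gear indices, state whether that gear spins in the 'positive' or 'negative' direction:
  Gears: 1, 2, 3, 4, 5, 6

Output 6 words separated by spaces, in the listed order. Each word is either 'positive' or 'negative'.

Answer: negative positive negative positive negative positive

Derivation:
Gear 0 (driver): positive (depth 0)
  gear 1: meshes with gear 0 -> depth 1 -> negative (opposite of gear 0)
  gear 2: meshes with gear 1 -> depth 2 -> positive (opposite of gear 1)
  gear 3: meshes with gear 2 -> depth 3 -> negative (opposite of gear 2)
  gear 4: meshes with gear 3 -> depth 4 -> positive (opposite of gear 3)
  gear 5: meshes with gear 4 -> depth 5 -> negative (opposite of gear 4)
  gear 6: meshes with gear 5 -> depth 6 -> positive (opposite of gear 5)
Queried indices 1, 2, 3, 4, 5, 6 -> negative, positive, negative, positive, negative, positive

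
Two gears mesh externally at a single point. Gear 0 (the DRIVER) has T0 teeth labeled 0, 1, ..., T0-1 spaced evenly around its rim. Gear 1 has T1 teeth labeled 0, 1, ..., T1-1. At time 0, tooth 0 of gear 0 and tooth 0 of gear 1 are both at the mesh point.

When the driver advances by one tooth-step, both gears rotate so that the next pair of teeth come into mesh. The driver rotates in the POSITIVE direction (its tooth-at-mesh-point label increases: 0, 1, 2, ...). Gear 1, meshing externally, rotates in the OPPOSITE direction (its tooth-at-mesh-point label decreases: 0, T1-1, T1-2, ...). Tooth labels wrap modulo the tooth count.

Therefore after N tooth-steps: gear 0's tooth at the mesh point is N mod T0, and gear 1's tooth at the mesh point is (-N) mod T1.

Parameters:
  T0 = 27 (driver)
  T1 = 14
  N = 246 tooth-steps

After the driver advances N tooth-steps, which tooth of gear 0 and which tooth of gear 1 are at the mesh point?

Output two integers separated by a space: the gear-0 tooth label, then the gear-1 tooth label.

Answer: 3 6

Derivation:
Gear 0 (driver, T0=27): tooth at mesh = N mod T0
  246 = 9 * 27 + 3, so 246 mod 27 = 3
  gear 0 tooth = 3
Gear 1 (driven, T1=14): tooth at mesh = (-N) mod T1
  246 = 17 * 14 + 8, so 246 mod 14 = 8
  (-246) mod 14 = (-8) mod 14 = 14 - 8 = 6
Mesh after 246 steps: gear-0 tooth 3 meets gear-1 tooth 6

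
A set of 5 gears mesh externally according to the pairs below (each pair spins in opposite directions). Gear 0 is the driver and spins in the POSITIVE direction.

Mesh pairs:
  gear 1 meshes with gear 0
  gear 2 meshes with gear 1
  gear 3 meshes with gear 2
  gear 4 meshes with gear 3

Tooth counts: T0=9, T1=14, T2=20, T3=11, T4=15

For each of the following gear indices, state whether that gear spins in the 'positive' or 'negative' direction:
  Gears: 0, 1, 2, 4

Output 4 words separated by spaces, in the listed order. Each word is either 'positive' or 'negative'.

Answer: positive negative positive positive

Derivation:
Gear 0 (driver): positive (depth 0)
  gear 1: meshes with gear 0 -> depth 1 -> negative (opposite of gear 0)
  gear 2: meshes with gear 1 -> depth 2 -> positive (opposite of gear 1)
  gear 3: meshes with gear 2 -> depth 3 -> negative (opposite of gear 2)
  gear 4: meshes with gear 3 -> depth 4 -> positive (opposite of gear 3)
Queried indices 0, 1, 2, 4 -> positive, negative, positive, positive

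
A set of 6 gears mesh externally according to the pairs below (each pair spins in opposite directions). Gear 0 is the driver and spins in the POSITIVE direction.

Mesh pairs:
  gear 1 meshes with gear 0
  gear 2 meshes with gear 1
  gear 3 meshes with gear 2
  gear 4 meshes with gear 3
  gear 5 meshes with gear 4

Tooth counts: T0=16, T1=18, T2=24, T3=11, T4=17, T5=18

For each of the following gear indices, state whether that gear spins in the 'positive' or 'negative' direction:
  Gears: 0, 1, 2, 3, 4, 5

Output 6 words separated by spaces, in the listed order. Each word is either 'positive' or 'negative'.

Answer: positive negative positive negative positive negative

Derivation:
Gear 0 (driver): positive (depth 0)
  gear 1: meshes with gear 0 -> depth 1 -> negative (opposite of gear 0)
  gear 2: meshes with gear 1 -> depth 2 -> positive (opposite of gear 1)
  gear 3: meshes with gear 2 -> depth 3 -> negative (opposite of gear 2)
  gear 4: meshes with gear 3 -> depth 4 -> positive (opposite of gear 3)
  gear 5: meshes with gear 4 -> depth 5 -> negative (opposite of gear 4)
Queried indices 0, 1, 2, 3, 4, 5 -> positive, negative, positive, negative, positive, negative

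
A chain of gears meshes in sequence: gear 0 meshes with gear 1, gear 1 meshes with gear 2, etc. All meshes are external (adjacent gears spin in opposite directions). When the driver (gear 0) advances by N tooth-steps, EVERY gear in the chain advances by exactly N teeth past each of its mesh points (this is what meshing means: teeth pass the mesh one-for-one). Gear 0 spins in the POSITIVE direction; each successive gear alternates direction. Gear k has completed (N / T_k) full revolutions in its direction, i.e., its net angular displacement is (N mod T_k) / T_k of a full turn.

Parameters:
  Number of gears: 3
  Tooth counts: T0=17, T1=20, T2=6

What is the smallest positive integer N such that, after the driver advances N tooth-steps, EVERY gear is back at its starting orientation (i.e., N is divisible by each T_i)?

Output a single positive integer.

Gear k returns to start when N is a multiple of T_k.
All gears at start simultaneously when N is a common multiple of [17, 20, 6]; the smallest such N is lcm(17, 20, 6).
Start: lcm = T0 = 17
Fold in T1=20: gcd(17, 20) = 1; lcm(17, 20) = 17 * 20 / 1 = 340 / 1 = 340
Fold in T2=6: gcd(340, 6) = 2; lcm(340, 6) = 340 * 6 / 2 = 2040 / 2 = 1020
Full cycle length = 1020

Answer: 1020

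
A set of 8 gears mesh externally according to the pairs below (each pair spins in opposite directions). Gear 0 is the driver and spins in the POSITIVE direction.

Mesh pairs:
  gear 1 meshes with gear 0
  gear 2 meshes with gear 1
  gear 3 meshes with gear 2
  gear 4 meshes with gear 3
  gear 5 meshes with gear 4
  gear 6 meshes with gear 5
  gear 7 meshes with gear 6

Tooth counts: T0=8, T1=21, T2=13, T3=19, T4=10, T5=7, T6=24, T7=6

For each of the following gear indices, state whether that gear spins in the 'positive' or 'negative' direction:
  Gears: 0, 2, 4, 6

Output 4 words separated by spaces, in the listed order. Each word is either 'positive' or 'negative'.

Answer: positive positive positive positive

Derivation:
Gear 0 (driver): positive (depth 0)
  gear 1: meshes with gear 0 -> depth 1 -> negative (opposite of gear 0)
  gear 2: meshes with gear 1 -> depth 2 -> positive (opposite of gear 1)
  gear 3: meshes with gear 2 -> depth 3 -> negative (opposite of gear 2)
  gear 4: meshes with gear 3 -> depth 4 -> positive (opposite of gear 3)
  gear 5: meshes with gear 4 -> depth 5 -> negative (opposite of gear 4)
  gear 6: meshes with gear 5 -> depth 6 -> positive (opposite of gear 5)
  gear 7: meshes with gear 6 -> depth 7 -> negative (opposite of gear 6)
Queried indices 0, 2, 4, 6 -> positive, positive, positive, positive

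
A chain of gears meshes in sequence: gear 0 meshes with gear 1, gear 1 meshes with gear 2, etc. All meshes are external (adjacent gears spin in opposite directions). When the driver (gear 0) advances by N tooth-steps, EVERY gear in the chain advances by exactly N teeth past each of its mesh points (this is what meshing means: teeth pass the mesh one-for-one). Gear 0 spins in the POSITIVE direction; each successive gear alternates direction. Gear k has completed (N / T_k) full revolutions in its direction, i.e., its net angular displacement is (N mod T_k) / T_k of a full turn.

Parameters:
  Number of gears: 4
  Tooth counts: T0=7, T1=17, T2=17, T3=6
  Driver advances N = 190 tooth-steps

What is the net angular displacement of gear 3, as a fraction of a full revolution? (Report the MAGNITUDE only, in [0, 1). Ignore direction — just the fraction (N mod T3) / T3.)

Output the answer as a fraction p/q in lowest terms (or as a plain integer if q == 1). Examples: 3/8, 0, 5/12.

Answer: 2/3

Derivation:
Chain of 4 gears, tooth counts: [7, 17, 17, 6]
  gear 0: T0=7, direction=positive, advance = 190 mod 7 = 1 teeth = 1/7 turn
  gear 1: T1=17, direction=negative, advance = 190 mod 17 = 3 teeth = 3/17 turn
  gear 2: T2=17, direction=positive, advance = 190 mod 17 = 3 teeth = 3/17 turn
  gear 3: T3=6, direction=negative, advance = 190 mod 6 = 4 teeth = 4/6 turn
Gear 3: 190 mod 6 = 4
Fraction = 4 / 6 = 2/3 (gcd(4,6)=2) = 2/3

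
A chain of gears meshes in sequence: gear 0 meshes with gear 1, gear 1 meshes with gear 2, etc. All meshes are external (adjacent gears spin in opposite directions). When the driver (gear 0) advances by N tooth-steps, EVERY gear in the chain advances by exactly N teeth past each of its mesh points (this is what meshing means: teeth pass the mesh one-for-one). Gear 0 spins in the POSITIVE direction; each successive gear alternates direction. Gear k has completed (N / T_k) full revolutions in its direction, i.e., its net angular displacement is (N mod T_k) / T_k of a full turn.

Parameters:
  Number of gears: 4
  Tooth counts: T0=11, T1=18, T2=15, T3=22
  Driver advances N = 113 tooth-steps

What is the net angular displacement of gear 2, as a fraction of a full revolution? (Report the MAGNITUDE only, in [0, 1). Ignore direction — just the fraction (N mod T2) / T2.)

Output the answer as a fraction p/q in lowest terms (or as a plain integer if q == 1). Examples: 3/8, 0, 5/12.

Chain of 4 gears, tooth counts: [11, 18, 15, 22]
  gear 0: T0=11, direction=positive, advance = 113 mod 11 = 3 teeth = 3/11 turn
  gear 1: T1=18, direction=negative, advance = 113 mod 18 = 5 teeth = 5/18 turn
  gear 2: T2=15, direction=positive, advance = 113 mod 15 = 8 teeth = 8/15 turn
  gear 3: T3=22, direction=negative, advance = 113 mod 22 = 3 teeth = 3/22 turn
Gear 2: 113 mod 15 = 8
Fraction = 8 / 15 = 8/15 (gcd(8,15)=1) = 8/15

Answer: 8/15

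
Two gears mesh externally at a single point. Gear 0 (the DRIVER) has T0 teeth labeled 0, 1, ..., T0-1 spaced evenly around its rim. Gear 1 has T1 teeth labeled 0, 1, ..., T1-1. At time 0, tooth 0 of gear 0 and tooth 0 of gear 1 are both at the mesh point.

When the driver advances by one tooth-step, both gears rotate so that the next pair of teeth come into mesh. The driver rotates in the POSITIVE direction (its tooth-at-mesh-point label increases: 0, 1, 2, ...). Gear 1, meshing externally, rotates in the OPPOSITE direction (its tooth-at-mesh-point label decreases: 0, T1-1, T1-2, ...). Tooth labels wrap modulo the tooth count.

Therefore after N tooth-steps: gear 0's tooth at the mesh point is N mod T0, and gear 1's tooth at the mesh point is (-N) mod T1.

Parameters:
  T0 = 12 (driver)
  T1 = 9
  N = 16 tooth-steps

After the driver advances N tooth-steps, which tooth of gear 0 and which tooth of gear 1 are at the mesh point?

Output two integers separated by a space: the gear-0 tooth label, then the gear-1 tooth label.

Answer: 4 2

Derivation:
Gear 0 (driver, T0=12): tooth at mesh = N mod T0
  16 = 1 * 12 + 4, so 16 mod 12 = 4
  gear 0 tooth = 4
Gear 1 (driven, T1=9): tooth at mesh = (-N) mod T1
  16 = 1 * 9 + 7, so 16 mod 9 = 7
  (-16) mod 9 = (-7) mod 9 = 9 - 7 = 2
Mesh after 16 steps: gear-0 tooth 4 meets gear-1 tooth 2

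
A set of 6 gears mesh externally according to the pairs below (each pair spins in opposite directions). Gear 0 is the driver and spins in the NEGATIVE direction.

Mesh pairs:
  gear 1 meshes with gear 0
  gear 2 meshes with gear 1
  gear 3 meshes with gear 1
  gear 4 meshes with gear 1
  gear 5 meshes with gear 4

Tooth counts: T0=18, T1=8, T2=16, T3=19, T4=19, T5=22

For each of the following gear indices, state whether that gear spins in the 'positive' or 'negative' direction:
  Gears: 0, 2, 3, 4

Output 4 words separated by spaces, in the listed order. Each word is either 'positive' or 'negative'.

Answer: negative negative negative negative

Derivation:
Gear 0 (driver): negative (depth 0)
  gear 1: meshes with gear 0 -> depth 1 -> positive (opposite of gear 0)
  gear 2: meshes with gear 1 -> depth 2 -> negative (opposite of gear 1)
  gear 3: meshes with gear 1 -> depth 2 -> negative (opposite of gear 1)
  gear 4: meshes with gear 1 -> depth 2 -> negative (opposite of gear 1)
  gear 5: meshes with gear 4 -> depth 3 -> positive (opposite of gear 4)
Queried indices 0, 2, 3, 4 -> negative, negative, negative, negative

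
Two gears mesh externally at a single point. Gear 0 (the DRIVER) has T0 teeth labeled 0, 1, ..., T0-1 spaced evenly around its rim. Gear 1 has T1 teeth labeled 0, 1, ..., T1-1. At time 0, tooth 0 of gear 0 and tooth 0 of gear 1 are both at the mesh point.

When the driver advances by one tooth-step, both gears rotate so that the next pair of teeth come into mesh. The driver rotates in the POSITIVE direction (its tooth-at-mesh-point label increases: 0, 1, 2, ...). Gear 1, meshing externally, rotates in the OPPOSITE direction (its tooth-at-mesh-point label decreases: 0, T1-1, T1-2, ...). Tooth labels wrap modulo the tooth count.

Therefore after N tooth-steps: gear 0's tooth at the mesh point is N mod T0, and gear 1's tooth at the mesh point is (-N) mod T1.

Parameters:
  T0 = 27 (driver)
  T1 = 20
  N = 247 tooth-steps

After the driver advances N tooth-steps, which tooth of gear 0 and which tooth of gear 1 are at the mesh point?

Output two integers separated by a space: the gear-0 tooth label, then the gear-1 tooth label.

Gear 0 (driver, T0=27): tooth at mesh = N mod T0
  247 = 9 * 27 + 4, so 247 mod 27 = 4
  gear 0 tooth = 4
Gear 1 (driven, T1=20): tooth at mesh = (-N) mod T1
  247 = 12 * 20 + 7, so 247 mod 20 = 7
  (-247) mod 20 = (-7) mod 20 = 20 - 7 = 13
Mesh after 247 steps: gear-0 tooth 4 meets gear-1 tooth 13

Answer: 4 13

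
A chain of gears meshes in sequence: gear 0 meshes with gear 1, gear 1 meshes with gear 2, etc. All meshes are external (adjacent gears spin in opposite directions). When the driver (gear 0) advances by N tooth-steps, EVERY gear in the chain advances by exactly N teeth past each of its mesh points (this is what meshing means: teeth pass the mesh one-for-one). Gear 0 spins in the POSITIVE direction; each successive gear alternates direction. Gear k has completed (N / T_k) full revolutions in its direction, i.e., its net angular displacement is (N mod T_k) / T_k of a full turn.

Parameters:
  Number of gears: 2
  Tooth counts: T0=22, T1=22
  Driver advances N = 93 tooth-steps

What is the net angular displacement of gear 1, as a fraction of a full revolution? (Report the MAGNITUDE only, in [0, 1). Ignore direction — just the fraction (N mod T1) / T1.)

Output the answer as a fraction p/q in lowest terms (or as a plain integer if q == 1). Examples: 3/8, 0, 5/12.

Answer: 5/22

Derivation:
Chain of 2 gears, tooth counts: [22, 22]
  gear 0: T0=22, direction=positive, advance = 93 mod 22 = 5 teeth = 5/22 turn
  gear 1: T1=22, direction=negative, advance = 93 mod 22 = 5 teeth = 5/22 turn
Gear 1: 93 mod 22 = 5
Fraction = 5 / 22 = 5/22 (gcd(5,22)=1) = 5/22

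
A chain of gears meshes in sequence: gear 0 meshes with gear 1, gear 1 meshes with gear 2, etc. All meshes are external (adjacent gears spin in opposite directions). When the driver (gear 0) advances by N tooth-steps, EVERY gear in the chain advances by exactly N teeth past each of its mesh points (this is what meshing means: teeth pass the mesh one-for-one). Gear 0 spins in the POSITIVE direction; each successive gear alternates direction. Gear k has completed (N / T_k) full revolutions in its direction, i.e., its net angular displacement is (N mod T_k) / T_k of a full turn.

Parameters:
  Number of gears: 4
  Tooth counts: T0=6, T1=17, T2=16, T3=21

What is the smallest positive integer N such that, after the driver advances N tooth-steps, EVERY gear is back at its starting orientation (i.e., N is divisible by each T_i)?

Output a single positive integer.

Gear k returns to start when N is a multiple of T_k.
All gears at start simultaneously when N is a common multiple of [6, 17, 16, 21]; the smallest such N is lcm(6, 17, 16, 21).
Start: lcm = T0 = 6
Fold in T1=17: gcd(6, 17) = 1; lcm(6, 17) = 6 * 17 / 1 = 102 / 1 = 102
Fold in T2=16: gcd(102, 16) = 2; lcm(102, 16) = 102 * 16 / 2 = 1632 / 2 = 816
Fold in T3=21: gcd(816, 21) = 3; lcm(816, 21) = 816 * 21 / 3 = 17136 / 3 = 5712
Full cycle length = 5712

Answer: 5712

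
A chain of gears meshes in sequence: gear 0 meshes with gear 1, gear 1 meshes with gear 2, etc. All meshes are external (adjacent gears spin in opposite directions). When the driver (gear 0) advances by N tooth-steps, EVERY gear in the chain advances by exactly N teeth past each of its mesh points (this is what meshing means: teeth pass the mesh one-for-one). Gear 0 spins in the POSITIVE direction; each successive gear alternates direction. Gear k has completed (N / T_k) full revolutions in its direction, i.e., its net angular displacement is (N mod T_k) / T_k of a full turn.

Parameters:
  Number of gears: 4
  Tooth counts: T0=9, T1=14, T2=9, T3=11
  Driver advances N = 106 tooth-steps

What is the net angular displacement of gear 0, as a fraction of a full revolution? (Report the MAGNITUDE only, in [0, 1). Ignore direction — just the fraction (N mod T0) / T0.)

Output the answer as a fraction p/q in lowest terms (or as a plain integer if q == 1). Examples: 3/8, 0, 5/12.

Answer: 7/9

Derivation:
Chain of 4 gears, tooth counts: [9, 14, 9, 11]
  gear 0: T0=9, direction=positive, advance = 106 mod 9 = 7 teeth = 7/9 turn
  gear 1: T1=14, direction=negative, advance = 106 mod 14 = 8 teeth = 8/14 turn
  gear 2: T2=9, direction=positive, advance = 106 mod 9 = 7 teeth = 7/9 turn
  gear 3: T3=11, direction=negative, advance = 106 mod 11 = 7 teeth = 7/11 turn
Gear 0: 106 mod 9 = 7
Fraction = 7 / 9 = 7/9 (gcd(7,9)=1) = 7/9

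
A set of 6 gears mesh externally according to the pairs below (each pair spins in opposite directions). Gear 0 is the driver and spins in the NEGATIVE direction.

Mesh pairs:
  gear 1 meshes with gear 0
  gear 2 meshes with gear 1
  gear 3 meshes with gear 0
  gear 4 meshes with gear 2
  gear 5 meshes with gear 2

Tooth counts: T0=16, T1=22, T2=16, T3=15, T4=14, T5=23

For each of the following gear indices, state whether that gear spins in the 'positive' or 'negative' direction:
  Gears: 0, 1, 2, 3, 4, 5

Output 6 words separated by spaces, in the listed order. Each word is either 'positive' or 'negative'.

Answer: negative positive negative positive positive positive

Derivation:
Gear 0 (driver): negative (depth 0)
  gear 1: meshes with gear 0 -> depth 1 -> positive (opposite of gear 0)
  gear 2: meshes with gear 1 -> depth 2 -> negative (opposite of gear 1)
  gear 3: meshes with gear 0 -> depth 1 -> positive (opposite of gear 0)
  gear 4: meshes with gear 2 -> depth 3 -> positive (opposite of gear 2)
  gear 5: meshes with gear 2 -> depth 3 -> positive (opposite of gear 2)
Queried indices 0, 1, 2, 3, 4, 5 -> negative, positive, negative, positive, positive, positive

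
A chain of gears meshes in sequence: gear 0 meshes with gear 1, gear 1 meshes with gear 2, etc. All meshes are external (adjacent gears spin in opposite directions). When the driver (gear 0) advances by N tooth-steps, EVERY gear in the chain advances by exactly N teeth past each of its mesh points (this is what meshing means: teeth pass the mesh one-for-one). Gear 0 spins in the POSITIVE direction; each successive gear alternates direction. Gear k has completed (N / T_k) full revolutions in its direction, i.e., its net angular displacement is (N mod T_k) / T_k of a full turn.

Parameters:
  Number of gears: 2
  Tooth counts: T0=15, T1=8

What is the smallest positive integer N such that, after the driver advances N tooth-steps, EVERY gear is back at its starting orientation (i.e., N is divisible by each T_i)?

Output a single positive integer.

Answer: 120

Derivation:
Gear k returns to start when N is a multiple of T_k.
All gears at start simultaneously when N is a common multiple of [15, 8]; the smallest such N is lcm(15, 8).
Start: lcm = T0 = 15
Fold in T1=8: gcd(15, 8) = 1; lcm(15, 8) = 15 * 8 / 1 = 120 / 1 = 120
Full cycle length = 120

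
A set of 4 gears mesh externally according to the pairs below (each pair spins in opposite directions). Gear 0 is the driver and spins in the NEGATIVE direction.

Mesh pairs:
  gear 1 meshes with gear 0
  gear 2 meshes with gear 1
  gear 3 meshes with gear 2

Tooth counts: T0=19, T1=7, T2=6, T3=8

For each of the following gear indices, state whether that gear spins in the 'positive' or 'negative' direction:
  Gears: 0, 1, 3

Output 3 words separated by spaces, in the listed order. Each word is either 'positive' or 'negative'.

Gear 0 (driver): negative (depth 0)
  gear 1: meshes with gear 0 -> depth 1 -> positive (opposite of gear 0)
  gear 2: meshes with gear 1 -> depth 2 -> negative (opposite of gear 1)
  gear 3: meshes with gear 2 -> depth 3 -> positive (opposite of gear 2)
Queried indices 0, 1, 3 -> negative, positive, positive

Answer: negative positive positive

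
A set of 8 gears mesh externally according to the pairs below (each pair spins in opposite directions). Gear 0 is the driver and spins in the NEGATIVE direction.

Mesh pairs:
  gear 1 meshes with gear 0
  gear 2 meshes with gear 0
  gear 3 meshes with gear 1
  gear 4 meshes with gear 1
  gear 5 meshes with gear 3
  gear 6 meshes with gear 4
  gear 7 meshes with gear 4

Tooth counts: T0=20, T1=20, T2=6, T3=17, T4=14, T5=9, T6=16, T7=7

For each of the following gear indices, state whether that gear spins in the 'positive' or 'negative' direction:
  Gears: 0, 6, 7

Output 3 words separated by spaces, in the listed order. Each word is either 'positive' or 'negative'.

Gear 0 (driver): negative (depth 0)
  gear 1: meshes with gear 0 -> depth 1 -> positive (opposite of gear 0)
  gear 2: meshes with gear 0 -> depth 1 -> positive (opposite of gear 0)
  gear 3: meshes with gear 1 -> depth 2 -> negative (opposite of gear 1)
  gear 4: meshes with gear 1 -> depth 2 -> negative (opposite of gear 1)
  gear 5: meshes with gear 3 -> depth 3 -> positive (opposite of gear 3)
  gear 6: meshes with gear 4 -> depth 3 -> positive (opposite of gear 4)
  gear 7: meshes with gear 4 -> depth 3 -> positive (opposite of gear 4)
Queried indices 0, 6, 7 -> negative, positive, positive

Answer: negative positive positive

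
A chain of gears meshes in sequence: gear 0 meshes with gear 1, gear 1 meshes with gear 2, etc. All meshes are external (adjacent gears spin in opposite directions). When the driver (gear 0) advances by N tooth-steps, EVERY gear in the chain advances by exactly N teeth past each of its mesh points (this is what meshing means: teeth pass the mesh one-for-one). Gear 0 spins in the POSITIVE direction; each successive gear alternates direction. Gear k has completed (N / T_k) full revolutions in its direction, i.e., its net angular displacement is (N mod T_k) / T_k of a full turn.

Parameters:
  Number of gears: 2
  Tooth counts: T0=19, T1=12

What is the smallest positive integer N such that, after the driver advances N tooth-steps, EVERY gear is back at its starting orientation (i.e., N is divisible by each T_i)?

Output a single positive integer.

Gear k returns to start when N is a multiple of T_k.
All gears at start simultaneously when N is a common multiple of [19, 12]; the smallest such N is lcm(19, 12).
Start: lcm = T0 = 19
Fold in T1=12: gcd(19, 12) = 1; lcm(19, 12) = 19 * 12 / 1 = 228 / 1 = 228
Full cycle length = 228

Answer: 228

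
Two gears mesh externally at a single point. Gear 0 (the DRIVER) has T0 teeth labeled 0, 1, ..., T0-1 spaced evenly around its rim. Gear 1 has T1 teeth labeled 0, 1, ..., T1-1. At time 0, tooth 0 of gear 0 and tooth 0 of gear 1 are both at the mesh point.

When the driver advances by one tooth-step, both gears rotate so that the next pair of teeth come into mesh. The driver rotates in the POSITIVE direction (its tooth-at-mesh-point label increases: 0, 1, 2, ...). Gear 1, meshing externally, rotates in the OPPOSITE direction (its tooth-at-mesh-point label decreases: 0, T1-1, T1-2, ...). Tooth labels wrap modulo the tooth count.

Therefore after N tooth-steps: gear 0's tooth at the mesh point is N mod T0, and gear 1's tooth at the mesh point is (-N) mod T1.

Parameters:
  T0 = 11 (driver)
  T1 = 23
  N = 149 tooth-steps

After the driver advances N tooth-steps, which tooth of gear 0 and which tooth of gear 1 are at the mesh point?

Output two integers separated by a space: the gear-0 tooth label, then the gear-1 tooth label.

Gear 0 (driver, T0=11): tooth at mesh = N mod T0
  149 = 13 * 11 + 6, so 149 mod 11 = 6
  gear 0 tooth = 6
Gear 1 (driven, T1=23): tooth at mesh = (-N) mod T1
  149 = 6 * 23 + 11, so 149 mod 23 = 11
  (-149) mod 23 = (-11) mod 23 = 23 - 11 = 12
Mesh after 149 steps: gear-0 tooth 6 meets gear-1 tooth 12

Answer: 6 12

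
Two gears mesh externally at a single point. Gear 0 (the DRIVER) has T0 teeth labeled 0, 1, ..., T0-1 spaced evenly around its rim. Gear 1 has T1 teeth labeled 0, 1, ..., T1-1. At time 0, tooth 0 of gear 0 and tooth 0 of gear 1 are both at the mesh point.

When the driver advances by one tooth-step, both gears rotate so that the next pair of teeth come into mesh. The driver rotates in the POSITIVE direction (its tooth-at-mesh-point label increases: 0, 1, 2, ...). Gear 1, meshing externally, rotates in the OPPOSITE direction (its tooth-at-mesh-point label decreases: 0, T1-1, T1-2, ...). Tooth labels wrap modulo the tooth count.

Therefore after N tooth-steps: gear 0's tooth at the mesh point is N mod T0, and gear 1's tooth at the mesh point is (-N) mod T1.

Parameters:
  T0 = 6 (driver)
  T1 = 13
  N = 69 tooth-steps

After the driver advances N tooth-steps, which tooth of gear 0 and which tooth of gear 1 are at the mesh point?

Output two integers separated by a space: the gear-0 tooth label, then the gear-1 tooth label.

Gear 0 (driver, T0=6): tooth at mesh = N mod T0
  69 = 11 * 6 + 3, so 69 mod 6 = 3
  gear 0 tooth = 3
Gear 1 (driven, T1=13): tooth at mesh = (-N) mod T1
  69 = 5 * 13 + 4, so 69 mod 13 = 4
  (-69) mod 13 = (-4) mod 13 = 13 - 4 = 9
Mesh after 69 steps: gear-0 tooth 3 meets gear-1 tooth 9

Answer: 3 9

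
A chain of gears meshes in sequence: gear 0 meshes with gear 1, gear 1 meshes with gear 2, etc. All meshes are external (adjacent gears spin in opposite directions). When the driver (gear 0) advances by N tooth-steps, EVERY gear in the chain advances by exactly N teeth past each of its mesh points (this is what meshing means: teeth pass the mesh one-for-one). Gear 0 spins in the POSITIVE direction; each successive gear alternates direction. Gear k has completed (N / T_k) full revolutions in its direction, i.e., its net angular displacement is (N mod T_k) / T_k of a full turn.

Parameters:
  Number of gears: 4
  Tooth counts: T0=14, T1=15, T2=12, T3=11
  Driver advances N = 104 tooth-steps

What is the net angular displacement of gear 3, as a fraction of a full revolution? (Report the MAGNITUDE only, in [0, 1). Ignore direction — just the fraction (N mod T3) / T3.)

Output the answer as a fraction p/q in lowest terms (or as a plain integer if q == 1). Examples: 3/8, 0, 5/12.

Chain of 4 gears, tooth counts: [14, 15, 12, 11]
  gear 0: T0=14, direction=positive, advance = 104 mod 14 = 6 teeth = 6/14 turn
  gear 1: T1=15, direction=negative, advance = 104 mod 15 = 14 teeth = 14/15 turn
  gear 2: T2=12, direction=positive, advance = 104 mod 12 = 8 teeth = 8/12 turn
  gear 3: T3=11, direction=negative, advance = 104 mod 11 = 5 teeth = 5/11 turn
Gear 3: 104 mod 11 = 5
Fraction = 5 / 11 = 5/11 (gcd(5,11)=1) = 5/11

Answer: 5/11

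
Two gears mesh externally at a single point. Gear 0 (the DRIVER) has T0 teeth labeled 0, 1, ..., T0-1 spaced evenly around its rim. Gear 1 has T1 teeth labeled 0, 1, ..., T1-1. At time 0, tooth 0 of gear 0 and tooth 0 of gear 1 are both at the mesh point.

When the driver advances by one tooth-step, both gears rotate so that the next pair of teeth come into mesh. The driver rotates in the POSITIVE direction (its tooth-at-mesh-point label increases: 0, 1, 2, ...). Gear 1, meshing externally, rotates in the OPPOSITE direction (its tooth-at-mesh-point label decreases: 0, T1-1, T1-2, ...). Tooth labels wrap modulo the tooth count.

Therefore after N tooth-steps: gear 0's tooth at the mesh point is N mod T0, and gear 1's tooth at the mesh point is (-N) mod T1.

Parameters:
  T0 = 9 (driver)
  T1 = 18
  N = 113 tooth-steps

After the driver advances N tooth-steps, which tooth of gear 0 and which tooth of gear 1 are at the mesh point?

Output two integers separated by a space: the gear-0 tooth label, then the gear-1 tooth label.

Answer: 5 13

Derivation:
Gear 0 (driver, T0=9): tooth at mesh = N mod T0
  113 = 12 * 9 + 5, so 113 mod 9 = 5
  gear 0 tooth = 5
Gear 1 (driven, T1=18): tooth at mesh = (-N) mod T1
  113 = 6 * 18 + 5, so 113 mod 18 = 5
  (-113) mod 18 = (-5) mod 18 = 18 - 5 = 13
Mesh after 113 steps: gear-0 tooth 5 meets gear-1 tooth 13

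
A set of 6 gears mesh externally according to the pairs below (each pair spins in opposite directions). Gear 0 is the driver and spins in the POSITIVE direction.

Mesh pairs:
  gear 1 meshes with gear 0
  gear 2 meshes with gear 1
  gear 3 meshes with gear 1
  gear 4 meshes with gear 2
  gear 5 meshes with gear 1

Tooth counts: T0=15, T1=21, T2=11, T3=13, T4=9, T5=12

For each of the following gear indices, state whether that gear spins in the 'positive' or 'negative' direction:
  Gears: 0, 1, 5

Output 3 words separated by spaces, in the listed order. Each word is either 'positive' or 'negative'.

Answer: positive negative positive

Derivation:
Gear 0 (driver): positive (depth 0)
  gear 1: meshes with gear 0 -> depth 1 -> negative (opposite of gear 0)
  gear 2: meshes with gear 1 -> depth 2 -> positive (opposite of gear 1)
  gear 3: meshes with gear 1 -> depth 2 -> positive (opposite of gear 1)
  gear 4: meshes with gear 2 -> depth 3 -> negative (opposite of gear 2)
  gear 5: meshes with gear 1 -> depth 2 -> positive (opposite of gear 1)
Queried indices 0, 1, 5 -> positive, negative, positive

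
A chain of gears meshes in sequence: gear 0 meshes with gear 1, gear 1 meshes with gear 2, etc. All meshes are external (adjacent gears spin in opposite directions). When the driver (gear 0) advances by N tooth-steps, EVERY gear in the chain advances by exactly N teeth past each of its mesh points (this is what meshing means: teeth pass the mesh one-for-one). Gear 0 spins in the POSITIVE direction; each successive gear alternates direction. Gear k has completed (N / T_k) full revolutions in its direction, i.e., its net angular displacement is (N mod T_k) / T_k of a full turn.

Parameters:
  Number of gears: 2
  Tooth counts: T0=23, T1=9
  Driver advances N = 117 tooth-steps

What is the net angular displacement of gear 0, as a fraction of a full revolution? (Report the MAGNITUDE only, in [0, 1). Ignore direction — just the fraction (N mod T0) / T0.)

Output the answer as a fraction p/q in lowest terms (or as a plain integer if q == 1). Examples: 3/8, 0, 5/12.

Answer: 2/23

Derivation:
Chain of 2 gears, tooth counts: [23, 9]
  gear 0: T0=23, direction=positive, advance = 117 mod 23 = 2 teeth = 2/23 turn
  gear 1: T1=9, direction=negative, advance = 117 mod 9 = 0 teeth = 0/9 turn
Gear 0: 117 mod 23 = 2
Fraction = 2 / 23 = 2/23 (gcd(2,23)=1) = 2/23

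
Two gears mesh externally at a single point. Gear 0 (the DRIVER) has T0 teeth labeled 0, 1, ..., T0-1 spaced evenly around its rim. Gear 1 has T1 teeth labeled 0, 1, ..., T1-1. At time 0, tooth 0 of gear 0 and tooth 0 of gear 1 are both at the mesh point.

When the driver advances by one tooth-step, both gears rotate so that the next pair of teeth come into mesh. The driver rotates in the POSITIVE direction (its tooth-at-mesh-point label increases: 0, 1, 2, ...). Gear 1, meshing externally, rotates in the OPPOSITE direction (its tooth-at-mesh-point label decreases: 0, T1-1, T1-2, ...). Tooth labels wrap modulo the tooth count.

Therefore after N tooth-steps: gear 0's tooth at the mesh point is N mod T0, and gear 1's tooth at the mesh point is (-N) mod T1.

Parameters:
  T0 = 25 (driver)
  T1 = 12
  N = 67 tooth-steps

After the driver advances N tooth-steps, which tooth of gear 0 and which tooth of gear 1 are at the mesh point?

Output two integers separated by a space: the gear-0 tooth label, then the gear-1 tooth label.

Answer: 17 5

Derivation:
Gear 0 (driver, T0=25): tooth at mesh = N mod T0
  67 = 2 * 25 + 17, so 67 mod 25 = 17
  gear 0 tooth = 17
Gear 1 (driven, T1=12): tooth at mesh = (-N) mod T1
  67 = 5 * 12 + 7, so 67 mod 12 = 7
  (-67) mod 12 = (-7) mod 12 = 12 - 7 = 5
Mesh after 67 steps: gear-0 tooth 17 meets gear-1 tooth 5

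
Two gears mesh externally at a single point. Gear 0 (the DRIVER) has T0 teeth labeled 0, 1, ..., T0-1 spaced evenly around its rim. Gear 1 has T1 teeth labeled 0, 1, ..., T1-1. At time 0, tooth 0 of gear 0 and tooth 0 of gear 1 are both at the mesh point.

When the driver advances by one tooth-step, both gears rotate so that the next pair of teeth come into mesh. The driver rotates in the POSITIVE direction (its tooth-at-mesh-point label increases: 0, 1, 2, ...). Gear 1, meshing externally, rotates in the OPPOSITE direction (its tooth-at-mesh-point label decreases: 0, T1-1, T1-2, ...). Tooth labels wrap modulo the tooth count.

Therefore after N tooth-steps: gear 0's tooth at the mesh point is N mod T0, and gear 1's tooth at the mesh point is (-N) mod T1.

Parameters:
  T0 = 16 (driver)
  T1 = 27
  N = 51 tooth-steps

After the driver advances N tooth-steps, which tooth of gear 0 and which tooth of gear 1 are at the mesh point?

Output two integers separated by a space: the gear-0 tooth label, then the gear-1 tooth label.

Answer: 3 3

Derivation:
Gear 0 (driver, T0=16): tooth at mesh = N mod T0
  51 = 3 * 16 + 3, so 51 mod 16 = 3
  gear 0 tooth = 3
Gear 1 (driven, T1=27): tooth at mesh = (-N) mod T1
  51 = 1 * 27 + 24, so 51 mod 27 = 24
  (-51) mod 27 = (-24) mod 27 = 27 - 24 = 3
Mesh after 51 steps: gear-0 tooth 3 meets gear-1 tooth 3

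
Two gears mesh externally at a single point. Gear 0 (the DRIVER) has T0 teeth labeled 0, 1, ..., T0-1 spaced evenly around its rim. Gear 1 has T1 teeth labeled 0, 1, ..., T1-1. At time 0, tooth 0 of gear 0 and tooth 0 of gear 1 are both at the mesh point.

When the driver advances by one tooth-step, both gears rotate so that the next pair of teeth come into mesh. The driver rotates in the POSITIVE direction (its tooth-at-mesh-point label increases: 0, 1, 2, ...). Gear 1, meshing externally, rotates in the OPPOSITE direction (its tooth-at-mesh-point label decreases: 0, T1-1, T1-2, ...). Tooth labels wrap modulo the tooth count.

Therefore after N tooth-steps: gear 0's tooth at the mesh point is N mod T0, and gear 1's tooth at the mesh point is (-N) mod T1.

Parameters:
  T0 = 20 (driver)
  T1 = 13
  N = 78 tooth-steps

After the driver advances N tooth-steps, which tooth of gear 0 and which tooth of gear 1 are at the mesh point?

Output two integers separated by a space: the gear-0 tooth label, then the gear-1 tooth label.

Gear 0 (driver, T0=20): tooth at mesh = N mod T0
  78 = 3 * 20 + 18, so 78 mod 20 = 18
  gear 0 tooth = 18
Gear 1 (driven, T1=13): tooth at mesh = (-N) mod T1
  78 = 6 * 13 + 0, so 78 mod 13 = 0
  (-78) mod 13 = 0
Mesh after 78 steps: gear-0 tooth 18 meets gear-1 tooth 0

Answer: 18 0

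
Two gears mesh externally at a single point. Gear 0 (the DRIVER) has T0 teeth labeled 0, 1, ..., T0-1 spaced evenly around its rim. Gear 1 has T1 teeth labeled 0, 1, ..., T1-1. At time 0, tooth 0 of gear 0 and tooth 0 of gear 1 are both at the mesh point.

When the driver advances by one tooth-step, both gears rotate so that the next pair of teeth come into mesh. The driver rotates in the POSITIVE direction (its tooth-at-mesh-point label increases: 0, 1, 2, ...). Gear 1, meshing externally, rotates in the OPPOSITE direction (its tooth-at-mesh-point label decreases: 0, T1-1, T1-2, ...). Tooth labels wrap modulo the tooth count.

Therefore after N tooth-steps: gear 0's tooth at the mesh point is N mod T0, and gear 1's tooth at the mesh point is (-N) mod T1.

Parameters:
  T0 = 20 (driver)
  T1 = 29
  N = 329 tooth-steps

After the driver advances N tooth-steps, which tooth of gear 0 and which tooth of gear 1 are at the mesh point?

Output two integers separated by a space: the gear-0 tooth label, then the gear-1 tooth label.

Answer: 9 19

Derivation:
Gear 0 (driver, T0=20): tooth at mesh = N mod T0
  329 = 16 * 20 + 9, so 329 mod 20 = 9
  gear 0 tooth = 9
Gear 1 (driven, T1=29): tooth at mesh = (-N) mod T1
  329 = 11 * 29 + 10, so 329 mod 29 = 10
  (-329) mod 29 = (-10) mod 29 = 29 - 10 = 19
Mesh after 329 steps: gear-0 tooth 9 meets gear-1 tooth 19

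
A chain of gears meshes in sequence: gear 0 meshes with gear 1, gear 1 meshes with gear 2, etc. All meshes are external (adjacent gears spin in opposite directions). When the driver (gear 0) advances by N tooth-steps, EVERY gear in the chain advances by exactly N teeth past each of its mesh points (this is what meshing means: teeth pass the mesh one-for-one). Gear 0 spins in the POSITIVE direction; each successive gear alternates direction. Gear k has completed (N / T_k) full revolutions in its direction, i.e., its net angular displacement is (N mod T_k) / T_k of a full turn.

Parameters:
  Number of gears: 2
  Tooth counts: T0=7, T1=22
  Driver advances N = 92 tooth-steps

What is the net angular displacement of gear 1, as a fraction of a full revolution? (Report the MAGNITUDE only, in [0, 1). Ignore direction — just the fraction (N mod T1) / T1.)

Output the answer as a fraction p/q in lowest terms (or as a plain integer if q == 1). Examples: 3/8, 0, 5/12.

Answer: 2/11

Derivation:
Chain of 2 gears, tooth counts: [7, 22]
  gear 0: T0=7, direction=positive, advance = 92 mod 7 = 1 teeth = 1/7 turn
  gear 1: T1=22, direction=negative, advance = 92 mod 22 = 4 teeth = 4/22 turn
Gear 1: 92 mod 22 = 4
Fraction = 4 / 22 = 2/11 (gcd(4,22)=2) = 2/11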